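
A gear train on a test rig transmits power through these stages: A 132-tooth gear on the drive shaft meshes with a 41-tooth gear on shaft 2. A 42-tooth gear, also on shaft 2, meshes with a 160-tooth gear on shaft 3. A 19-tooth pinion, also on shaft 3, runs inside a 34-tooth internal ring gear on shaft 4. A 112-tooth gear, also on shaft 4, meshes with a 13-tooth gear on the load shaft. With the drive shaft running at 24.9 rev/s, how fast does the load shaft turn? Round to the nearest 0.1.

101.3 rev/s

the drive shaft → shaft 2 (gear mesh, 41/132): 24.9 ÷ 0.31061 = 80.166 rev/s
shaft 2 → shaft 3 (gear mesh, 160/42): 80.166 ÷ 3.8095 = 21.044 rev/s
shaft 3 → shaft 4 (internal gear, 34/19): 21.044 ÷ 1.7895 = 11.76 rev/s
shaft 4 → the load shaft (gear mesh, 13/112): 11.76 ÷ 0.11607 = 101.31 rev/s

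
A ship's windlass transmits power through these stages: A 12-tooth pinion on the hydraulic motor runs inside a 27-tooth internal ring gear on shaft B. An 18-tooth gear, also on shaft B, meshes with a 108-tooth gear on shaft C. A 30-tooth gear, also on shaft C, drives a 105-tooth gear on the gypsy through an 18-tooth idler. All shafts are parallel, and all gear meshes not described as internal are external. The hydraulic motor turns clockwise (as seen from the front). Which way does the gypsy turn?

counterclockwise

the hydraulic motor → shaft B: internal mesh, same direction → CW.
shaft B → shaft C: external mesh, 1 reversal → CCW.
shaft C → the gypsy: driver → idler → driven is 2 external meshes, 2 reversals → CCW.
3 reversals in total — an odd number — so the gypsy turns opposite to the hydraulic motor.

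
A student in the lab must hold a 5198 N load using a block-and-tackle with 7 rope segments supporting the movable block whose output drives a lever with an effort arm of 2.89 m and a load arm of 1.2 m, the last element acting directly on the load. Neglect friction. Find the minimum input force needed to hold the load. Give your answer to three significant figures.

308 N

Block-and-tackle MA = number of supporting rope parts = 7.
Lever MA = effort arm / load arm = 2.89/1.2 = 2.4083.
Combined ideal MA = 7 × 2.4083 = 16.858.
Effort = load / MA = 5198 / 16.858 = 308.33 N.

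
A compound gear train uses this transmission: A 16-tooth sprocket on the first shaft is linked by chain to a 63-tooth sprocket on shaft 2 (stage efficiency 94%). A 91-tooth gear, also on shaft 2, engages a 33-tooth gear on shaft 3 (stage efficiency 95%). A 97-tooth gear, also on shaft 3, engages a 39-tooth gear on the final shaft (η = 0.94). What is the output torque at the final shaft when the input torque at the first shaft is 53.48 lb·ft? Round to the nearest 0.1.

After the chain (63/16): 53.48 × 3.9375 × 0.94 = 197.94 lb·ft
After the gear mesh (33/91): 197.94 × 0.36264 × 0.95 = 68.192 lb·ft
After the gear mesh (39/97): 68.192 × 0.40206 × 0.94 = 25.773 lb·ft

25.8 lb·ft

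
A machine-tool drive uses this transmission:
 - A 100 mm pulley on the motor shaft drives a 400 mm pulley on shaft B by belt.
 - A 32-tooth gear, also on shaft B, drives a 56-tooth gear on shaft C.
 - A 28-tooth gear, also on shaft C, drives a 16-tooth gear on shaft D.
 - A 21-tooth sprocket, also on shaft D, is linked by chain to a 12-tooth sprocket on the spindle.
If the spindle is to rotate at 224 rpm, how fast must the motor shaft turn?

512 rpm

Overall ratio R = 4 × 1.75 × 0.57143 × 0.57143 = 2.2857.
Required input speed = output speed × R = 224 × 2.2857 = 512 rpm.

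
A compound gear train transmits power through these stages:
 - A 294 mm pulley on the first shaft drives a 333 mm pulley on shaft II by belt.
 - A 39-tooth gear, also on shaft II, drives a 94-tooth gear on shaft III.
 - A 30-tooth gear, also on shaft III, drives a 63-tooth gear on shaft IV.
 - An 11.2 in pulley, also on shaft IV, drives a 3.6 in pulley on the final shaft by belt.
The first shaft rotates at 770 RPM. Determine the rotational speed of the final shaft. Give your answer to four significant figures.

417.9 RPM

belt 333/294 = 1.1327 → 770/1.1327 = 679.82 RPM
gear mesh 94/39 = 2.4103 → 679.82/2.4103 = 282.05 RPM
gear mesh 63/30 = 2.1 → 282.05/2.1 = 134.31 RPM
belt 3.6/11.2 = 0.32143 → 134.31/0.32143 = 417.86 RPM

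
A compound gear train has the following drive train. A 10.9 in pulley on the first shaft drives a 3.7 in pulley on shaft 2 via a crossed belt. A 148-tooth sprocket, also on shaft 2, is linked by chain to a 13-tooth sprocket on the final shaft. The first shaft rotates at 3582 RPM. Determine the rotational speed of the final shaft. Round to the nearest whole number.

belt 3.7/10.9 = 0.33945 → 3582/0.33945 = 10552 RPM
chain 13/148 = 0.087838 → 10552/0.087838 = 1.2013e+05 RPM

120135 RPM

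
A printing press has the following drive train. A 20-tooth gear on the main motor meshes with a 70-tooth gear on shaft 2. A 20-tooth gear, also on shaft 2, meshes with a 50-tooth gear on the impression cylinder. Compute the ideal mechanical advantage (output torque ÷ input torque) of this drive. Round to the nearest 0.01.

8.75

Each stage contributes driven/driver: gear mesh 70/20 = 3.5, gear mesh 50/20 = 2.5.
Overall: 3.5 × 2.5 = 8.75.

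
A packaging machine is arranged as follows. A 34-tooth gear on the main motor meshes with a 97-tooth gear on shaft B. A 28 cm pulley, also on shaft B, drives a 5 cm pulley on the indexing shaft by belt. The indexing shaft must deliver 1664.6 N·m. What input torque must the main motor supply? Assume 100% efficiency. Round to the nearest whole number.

3267 N·m

Overall ratio R = 2.8529 × 0.17857 = 0.50945.
Input torque = output torque / R = 1664.6 / 0.50945 = 3267.4 N·m.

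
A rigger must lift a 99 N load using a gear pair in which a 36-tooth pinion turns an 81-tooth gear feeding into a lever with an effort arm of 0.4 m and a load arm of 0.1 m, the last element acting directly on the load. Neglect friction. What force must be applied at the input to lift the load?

11 N

Gear pair MA = 81/36 = 2.25.
Lever MA = effort arm / load arm = 0.4/0.1 = 4.
Combined ideal MA = 2.25 × 4 = 9.
Effort = load / MA = 99 / 9 = 11 N.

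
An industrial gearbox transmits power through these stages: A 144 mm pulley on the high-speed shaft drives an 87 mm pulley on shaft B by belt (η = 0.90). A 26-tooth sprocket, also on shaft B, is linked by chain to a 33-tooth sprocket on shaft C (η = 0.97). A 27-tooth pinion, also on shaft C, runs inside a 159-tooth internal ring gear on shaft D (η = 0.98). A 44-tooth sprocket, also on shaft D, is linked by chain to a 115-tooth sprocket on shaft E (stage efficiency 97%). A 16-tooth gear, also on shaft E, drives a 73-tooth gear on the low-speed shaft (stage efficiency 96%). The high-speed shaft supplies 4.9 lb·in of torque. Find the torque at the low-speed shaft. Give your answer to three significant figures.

210 lb·in

After the belt (87/144): 4.9 × 0.60417 × 0.90 = 2.6644 lb·in
After the chain (33/26): 2.6644 × 1.2692 × 0.97 = 3.2803 lb·in
After the internal gear (159/27): 3.2803 × 5.8889 × 0.98 = 18.931 lb·in
After the chain (115/44): 18.931 × 2.6136 × 0.97 = 47.994 lb·in
After the gear mesh (73/16): 47.994 × 4.5625 × 0.96 = 210.21 lb·in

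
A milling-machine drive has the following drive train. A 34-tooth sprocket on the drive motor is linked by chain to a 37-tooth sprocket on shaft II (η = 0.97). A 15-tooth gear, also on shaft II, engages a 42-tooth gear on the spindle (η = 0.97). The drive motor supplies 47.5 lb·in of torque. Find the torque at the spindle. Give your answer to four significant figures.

136.2 lb·in

chain 37/34 = 1.0882 → τ = 47.5·1.0882·0.97 = 50.14 lb·in
gear mesh 42/15 = 2.8 → τ = 50.14·2.8·0.97 = 136.18 lb·in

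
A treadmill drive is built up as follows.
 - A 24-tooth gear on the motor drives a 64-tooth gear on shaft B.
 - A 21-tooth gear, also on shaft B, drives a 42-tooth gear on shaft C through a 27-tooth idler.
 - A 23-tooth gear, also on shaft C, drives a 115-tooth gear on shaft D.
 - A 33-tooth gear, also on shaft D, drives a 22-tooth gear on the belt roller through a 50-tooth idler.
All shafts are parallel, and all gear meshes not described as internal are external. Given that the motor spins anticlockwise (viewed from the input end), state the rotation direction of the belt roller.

the motor → shaft B: external mesh, 1 reversal → CW.
shaft B → shaft C: driver → idler → driven is 2 external meshes, 2 reversals → CW.
shaft C → shaft D: external mesh, 1 reversal → CCW.
shaft D → the belt roller: driver → idler → driven is 2 external meshes, 2 reversals → CCW.
6 reversals in total — an even number — so the belt roller turns the same way as the motor.

anticlockwise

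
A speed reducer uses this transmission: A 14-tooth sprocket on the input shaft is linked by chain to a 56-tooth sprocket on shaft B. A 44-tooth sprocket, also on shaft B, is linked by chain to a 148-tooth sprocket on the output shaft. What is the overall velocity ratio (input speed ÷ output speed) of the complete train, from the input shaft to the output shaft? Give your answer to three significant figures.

13.5

Each stage contributes driven/driver: chain 56/14 = 4, chain 148/44 = 3.3636.
Overall: 4 × 3.3636 = 13.455.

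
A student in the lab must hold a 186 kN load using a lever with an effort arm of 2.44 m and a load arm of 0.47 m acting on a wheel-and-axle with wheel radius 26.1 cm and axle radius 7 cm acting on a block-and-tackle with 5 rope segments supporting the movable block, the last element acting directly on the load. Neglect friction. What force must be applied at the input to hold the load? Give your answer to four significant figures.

Lever MA = effort arm / load arm = 2.44/0.47 = 5.1915.
Wheel-and-axle MA = R/r = 26.1/7 = 3.7286.
Block-and-tackle MA = number of supporting rope parts = 5.
Combined ideal MA = 5.1915 × 3.7286 × 5 = 96.784.
Effort = load / MA = 186 / 96.784 = 1.9218 kN.

1.922 kN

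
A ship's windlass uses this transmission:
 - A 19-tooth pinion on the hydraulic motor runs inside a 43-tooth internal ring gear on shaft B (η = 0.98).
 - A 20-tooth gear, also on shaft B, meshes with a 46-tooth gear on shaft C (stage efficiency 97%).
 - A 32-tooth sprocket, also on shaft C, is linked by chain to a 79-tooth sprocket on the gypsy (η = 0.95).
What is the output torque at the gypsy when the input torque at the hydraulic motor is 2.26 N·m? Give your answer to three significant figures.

26.2 N·m

internal gear 43/19 = 2.2632 → τ = 2.26·2.2632·0.98 = 5.0124 N·m
gear mesh 46/20 = 2.3 → τ = 5.0124·2.3·0.97 = 11.183 N·m
chain 79/32 = 2.4688 → τ = 11.183·2.4688·0.95 = 26.227 N·m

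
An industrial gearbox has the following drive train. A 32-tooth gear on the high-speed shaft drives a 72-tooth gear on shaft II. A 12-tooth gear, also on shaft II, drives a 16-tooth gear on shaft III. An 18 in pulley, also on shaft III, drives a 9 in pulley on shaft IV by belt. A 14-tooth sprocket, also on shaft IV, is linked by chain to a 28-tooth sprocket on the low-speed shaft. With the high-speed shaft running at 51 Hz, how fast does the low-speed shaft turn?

the high-speed shaft → shaft II (gear mesh, 72/32): 51 ÷ 2.25 = 22.667 Hz
shaft II → shaft III (gear mesh, 16/12): 22.667 ÷ 1.3333 = 17 Hz
shaft III → shaft IV (belt, 9/18): 17 ÷ 0.5 = 34 Hz
shaft IV → the low-speed shaft (chain, 28/14): 34 ÷ 2 = 17 Hz

17 Hz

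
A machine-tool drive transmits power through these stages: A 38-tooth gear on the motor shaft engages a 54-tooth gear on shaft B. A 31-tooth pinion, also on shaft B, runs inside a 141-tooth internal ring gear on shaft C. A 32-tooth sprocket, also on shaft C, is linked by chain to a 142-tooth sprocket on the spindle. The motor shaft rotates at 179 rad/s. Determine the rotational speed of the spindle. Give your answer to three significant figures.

Gear mesh: ratio = 54/38 = 1.4211, so shaft B turns at 179 / 1.4211 = 125.96 rad/s.
Internal gear: ratio = 141/31 = 4.5484, so shaft C turns at 125.96 / 4.5484 = 27.694 rad/s.
Chain: ratio = 142/32 = 4.4375, so the spindle turns at 27.694 / 4.4375 = 6.2409 rad/s.

6.24 rad/s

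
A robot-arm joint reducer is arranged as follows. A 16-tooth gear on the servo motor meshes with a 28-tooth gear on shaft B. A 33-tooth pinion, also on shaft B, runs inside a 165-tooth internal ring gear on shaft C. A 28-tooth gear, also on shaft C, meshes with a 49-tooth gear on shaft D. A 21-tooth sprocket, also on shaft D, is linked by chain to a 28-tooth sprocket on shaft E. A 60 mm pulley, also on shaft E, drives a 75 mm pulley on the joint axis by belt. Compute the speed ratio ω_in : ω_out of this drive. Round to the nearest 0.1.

Each stage contributes driven/driver: gear mesh 28/16 = 1.75, internal gear 165/33 = 5, gear mesh 49/28 = 1.75, chain 28/21 = 1.3333, belt 75/60 = 1.25.
Overall: 1.75 × 5 × 1.75 × 1.3333 × 1.25 = 25.521.

25.5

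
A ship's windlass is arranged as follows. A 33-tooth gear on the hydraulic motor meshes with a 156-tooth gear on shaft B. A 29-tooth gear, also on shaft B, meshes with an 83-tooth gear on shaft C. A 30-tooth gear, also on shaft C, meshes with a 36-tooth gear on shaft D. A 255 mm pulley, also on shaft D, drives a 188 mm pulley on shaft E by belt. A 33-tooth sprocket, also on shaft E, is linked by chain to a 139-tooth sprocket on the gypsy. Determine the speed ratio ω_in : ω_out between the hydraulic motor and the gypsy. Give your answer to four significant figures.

Each stage contributes driven/driver: gear mesh 156/33 = 4.7273, gear mesh 83/29 = 2.8621, gear mesh 36/30 = 1.2, belt 188/255 = 0.73725, chain 139/33 = 4.2121.
Overall: 4.7273 × 2.8621 × 1.2 × 0.73725 × 4.2121 = 50.419.

50.42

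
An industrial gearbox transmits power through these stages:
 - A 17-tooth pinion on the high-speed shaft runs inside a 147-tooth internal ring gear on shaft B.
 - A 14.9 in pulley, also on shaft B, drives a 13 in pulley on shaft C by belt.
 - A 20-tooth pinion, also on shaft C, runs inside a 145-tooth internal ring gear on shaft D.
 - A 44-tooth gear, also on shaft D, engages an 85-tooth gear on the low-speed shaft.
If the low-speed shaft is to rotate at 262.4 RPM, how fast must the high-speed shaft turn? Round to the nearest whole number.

27726 RPM

Overall ratio R = 8.6471 × 0.87248 × 7.25 × 1.9318 = 105.66.
Required input speed = output speed × R = 262.4 × 105.66 = 27726 RPM.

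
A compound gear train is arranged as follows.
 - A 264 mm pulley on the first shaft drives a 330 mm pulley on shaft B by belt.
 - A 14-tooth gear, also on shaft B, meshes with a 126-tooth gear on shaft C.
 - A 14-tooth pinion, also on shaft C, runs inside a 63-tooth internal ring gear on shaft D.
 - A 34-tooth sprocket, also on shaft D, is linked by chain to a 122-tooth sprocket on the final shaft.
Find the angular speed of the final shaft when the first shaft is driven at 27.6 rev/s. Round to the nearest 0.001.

the first shaft → shaft B (belt, 330/264): 27.6 ÷ 1.25 = 22.08 rev/s
shaft B → shaft C (gear mesh, 126/14): 22.08 ÷ 9 = 2.4533 rev/s
shaft C → shaft D (internal gear, 63/14): 2.4533 ÷ 4.5 = 0.54519 rev/s
shaft D → the final shaft (chain, 122/34): 0.54519 ÷ 3.5882 = 0.15194 rev/s

0.152 rev/s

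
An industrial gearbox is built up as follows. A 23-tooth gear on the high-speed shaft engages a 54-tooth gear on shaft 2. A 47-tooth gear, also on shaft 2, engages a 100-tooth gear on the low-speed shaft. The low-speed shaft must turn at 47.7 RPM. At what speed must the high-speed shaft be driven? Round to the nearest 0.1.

238.3 RPM

Overall ratio R = 2.3478 × 2.1277 = 4.9954.
Required input speed = output speed × R = 47.7 × 4.9954 = 238.28 RPM.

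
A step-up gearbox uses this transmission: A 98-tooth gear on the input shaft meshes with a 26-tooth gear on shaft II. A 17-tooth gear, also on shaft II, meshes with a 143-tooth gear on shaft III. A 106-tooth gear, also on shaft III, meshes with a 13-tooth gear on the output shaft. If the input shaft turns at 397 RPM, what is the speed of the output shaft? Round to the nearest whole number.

1451 RPM

the input shaft → shaft II (gear mesh, 26/98): 397 ÷ 0.26531 = 1496.4 RPM
shaft II → shaft III (gear mesh, 143/17): 1496.4 ÷ 8.4118 = 177.89 RPM
shaft III → the output shaft (gear mesh, 13/106): 177.89 ÷ 0.12264 = 1450.5 RPM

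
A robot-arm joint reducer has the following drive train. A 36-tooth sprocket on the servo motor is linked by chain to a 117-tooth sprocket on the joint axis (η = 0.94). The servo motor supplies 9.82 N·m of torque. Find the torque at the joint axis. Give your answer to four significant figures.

30.00 N·m

Chain: ratio = 117/36 = 3.25; torque at the joint axis = 9.82 × 3.25 × 0.94 = 30 N·m.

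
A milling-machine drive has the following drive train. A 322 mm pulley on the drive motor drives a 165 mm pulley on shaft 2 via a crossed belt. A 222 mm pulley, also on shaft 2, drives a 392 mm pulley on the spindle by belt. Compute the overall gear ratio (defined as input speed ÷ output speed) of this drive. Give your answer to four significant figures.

0.9048

Each stage contributes driven/driver: belt 165/322 = 0.51242, belt 392/222 = 1.7658.
Overall: 0.51242 × 1.7658 = 0.90482.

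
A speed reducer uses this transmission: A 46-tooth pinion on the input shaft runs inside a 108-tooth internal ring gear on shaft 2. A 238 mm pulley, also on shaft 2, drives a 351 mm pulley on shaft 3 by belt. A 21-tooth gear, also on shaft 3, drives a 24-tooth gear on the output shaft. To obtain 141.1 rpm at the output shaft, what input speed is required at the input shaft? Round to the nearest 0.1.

Overall ratio R = 2.3478 × 1.4748 × 1.1429 = 3.9572.
Required input speed = output speed × R = 141.1 × 3.9572 = 558.36 rpm.

558.4 rpm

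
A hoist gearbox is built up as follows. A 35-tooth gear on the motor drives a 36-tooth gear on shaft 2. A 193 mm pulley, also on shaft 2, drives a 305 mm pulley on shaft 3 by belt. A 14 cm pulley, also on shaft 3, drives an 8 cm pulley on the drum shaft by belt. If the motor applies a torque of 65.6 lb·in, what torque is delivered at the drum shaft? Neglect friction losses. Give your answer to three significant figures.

Gear mesh: ratio = 36/35 = 1.0286; torque at shaft 2 = 65.6 × 1.0286 = 67.474 lb·in.
Belt: ratio = 305/193 = 1.5803; torque at shaft 3 = 67.474 × 1.5803 = 106.63 lb·in.
Belt: ratio = 8/14 = 0.57143; torque at the drum shaft = 106.63 × 0.57143 = 60.932 lb·in.

60.9 lb·in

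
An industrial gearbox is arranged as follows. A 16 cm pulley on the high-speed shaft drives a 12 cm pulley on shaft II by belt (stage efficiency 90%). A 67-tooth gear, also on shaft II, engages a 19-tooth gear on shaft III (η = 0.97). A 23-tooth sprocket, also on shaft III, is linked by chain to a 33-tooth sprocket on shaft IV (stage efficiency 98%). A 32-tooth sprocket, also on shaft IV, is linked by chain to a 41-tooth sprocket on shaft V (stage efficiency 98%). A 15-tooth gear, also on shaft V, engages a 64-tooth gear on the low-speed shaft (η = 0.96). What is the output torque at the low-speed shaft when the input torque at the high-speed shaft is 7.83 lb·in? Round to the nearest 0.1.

belt 12/16 = 0.75 → τ = 7.83·0.75·0.90 = 5.2853 lb·in
gear mesh 19/67 = 0.28358 → τ = 5.2853·0.28358·0.97 = 1.4538 lb·in
chain 33/23 = 1.4348 → τ = 1.4538·1.4348·0.98 = 2.0442 lb·in
chain 41/32 = 1.2812 → τ = 2.0442·1.2812·0.98 = 2.5668 lb·in
gear mesh 64/15 = 4.2667 → τ = 2.5668·4.2667·0.96 = 10.514 lb·in

10.5 lb·in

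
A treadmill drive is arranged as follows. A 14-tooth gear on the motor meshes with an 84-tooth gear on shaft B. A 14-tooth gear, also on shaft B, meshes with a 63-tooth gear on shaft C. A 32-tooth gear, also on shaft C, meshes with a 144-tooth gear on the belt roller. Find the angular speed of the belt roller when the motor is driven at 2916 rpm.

24 rpm

the motor → shaft B (gear mesh, 84/14): 2916 ÷ 6 = 486 rpm
shaft B → shaft C (gear mesh, 63/14): 486 ÷ 4.5 = 108 rpm
shaft C → the belt roller (gear mesh, 144/32): 108 ÷ 4.5 = 24 rpm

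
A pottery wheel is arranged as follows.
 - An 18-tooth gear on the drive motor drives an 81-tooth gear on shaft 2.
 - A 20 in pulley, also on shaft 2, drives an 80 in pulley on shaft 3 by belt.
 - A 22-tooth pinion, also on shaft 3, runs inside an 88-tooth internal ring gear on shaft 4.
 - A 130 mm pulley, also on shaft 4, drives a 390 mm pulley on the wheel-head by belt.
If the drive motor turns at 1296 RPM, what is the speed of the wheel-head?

gear mesh 81/18 = 4.5 → 1296/4.5 = 288 RPM
belt 80/20 = 4 → 288/4 = 72 RPM
internal gear 88/22 = 4 → 72/4 = 18 RPM
belt 390/130 = 3 → 18/3 = 6 RPM

6 RPM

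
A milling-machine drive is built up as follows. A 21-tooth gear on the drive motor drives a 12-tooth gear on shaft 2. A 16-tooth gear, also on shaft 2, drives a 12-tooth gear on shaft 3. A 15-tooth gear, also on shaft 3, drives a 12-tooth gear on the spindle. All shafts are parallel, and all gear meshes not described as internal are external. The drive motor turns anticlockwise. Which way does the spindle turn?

clockwise

the drive motor → shaft 2: external mesh, 1 reversal → CW.
shaft 2 → shaft 3: external mesh, 1 reversal → CCW.
shaft 3 → the spindle: external mesh, 1 reversal → CW.
3 reversals in total — an odd number — so the spindle turns opposite to the drive motor.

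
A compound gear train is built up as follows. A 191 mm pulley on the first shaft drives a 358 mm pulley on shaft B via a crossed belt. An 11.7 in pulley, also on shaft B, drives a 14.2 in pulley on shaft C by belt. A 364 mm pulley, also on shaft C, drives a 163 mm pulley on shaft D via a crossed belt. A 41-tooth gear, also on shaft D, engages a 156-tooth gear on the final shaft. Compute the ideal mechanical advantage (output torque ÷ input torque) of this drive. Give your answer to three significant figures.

3.88

Each stage contributes driven/driver: belt 358/191 = 1.8743, belt 14.2/11.7 = 1.2137, belt 163/364 = 0.4478, gear mesh 156/41 = 3.8049.
Overall: 1.8743 × 1.2137 × 0.4478 × 3.8049 = 3.876.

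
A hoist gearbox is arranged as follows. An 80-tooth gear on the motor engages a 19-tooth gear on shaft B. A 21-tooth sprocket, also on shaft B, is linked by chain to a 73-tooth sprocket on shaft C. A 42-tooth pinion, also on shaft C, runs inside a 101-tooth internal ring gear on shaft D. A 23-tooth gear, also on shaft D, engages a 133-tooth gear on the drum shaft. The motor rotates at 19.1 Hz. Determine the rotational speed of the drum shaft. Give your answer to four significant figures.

the motor → shaft B (gear mesh, 19/80): 19.1 ÷ 0.2375 = 80.421 Hz
shaft B → shaft C (chain, 73/21): 80.421 ÷ 3.4762 = 23.135 Hz
shaft C → shaft D (internal gear, 101/42): 23.135 ÷ 2.4048 = 9.6204 Hz
shaft D → the drum shaft (gear mesh, 133/23): 9.6204 ÷ 5.7826 = 1.6637 Hz

1.664 Hz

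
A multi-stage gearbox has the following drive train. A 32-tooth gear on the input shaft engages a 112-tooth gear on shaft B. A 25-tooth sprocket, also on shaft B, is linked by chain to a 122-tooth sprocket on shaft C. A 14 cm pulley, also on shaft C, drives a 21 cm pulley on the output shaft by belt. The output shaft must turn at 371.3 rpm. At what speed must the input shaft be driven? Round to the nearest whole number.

Overall ratio R = 3.5 × 4.88 × 1.5 = 25.62.
Required input speed = output speed × R = 371.3 × 25.62 = 9512.7 rpm.

9513 rpm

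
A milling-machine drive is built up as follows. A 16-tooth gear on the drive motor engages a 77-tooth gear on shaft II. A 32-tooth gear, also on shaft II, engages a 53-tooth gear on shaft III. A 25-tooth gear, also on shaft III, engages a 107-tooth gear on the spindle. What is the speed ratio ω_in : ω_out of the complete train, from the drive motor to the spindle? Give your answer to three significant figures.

Each stage contributes driven/driver: gear mesh 77/16 = 4.8125, gear mesh 53/32 = 1.6562, gear mesh 107/25 = 4.28.
Overall: 4.8125 × 1.6562 × 4.28 = 34.115.

34.1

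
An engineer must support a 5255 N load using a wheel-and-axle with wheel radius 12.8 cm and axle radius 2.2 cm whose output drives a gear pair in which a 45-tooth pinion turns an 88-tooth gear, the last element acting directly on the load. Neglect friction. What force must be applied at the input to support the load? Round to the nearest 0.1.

Wheel-and-axle MA = R/r = 12.8/2.2 = 5.8182.
Gear pair MA = 88/45 = 1.9556.
Combined ideal MA = 5.8182 × 1.9556 = 11.378.
Effort = load / MA = 5255 / 11.378 = 461.87 N.

461.9 N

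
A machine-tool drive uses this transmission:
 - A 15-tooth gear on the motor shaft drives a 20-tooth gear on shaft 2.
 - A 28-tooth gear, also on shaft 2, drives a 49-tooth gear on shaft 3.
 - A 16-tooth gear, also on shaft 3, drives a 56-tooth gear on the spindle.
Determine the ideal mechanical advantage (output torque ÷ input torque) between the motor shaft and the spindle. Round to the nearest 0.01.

8.17

Each stage contributes driven/driver: gear mesh 20/15 = 1.3333, gear mesh 49/28 = 1.75, gear mesh 56/16 = 3.5.
Overall: 1.3333 × 1.75 × 3.5 = 8.1667.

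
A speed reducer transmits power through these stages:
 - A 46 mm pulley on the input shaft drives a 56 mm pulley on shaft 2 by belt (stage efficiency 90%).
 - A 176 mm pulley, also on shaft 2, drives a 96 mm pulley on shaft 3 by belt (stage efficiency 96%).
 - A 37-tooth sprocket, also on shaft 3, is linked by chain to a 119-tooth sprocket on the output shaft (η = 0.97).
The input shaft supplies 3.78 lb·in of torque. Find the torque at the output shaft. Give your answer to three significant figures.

6.77 lb·in

Belt: ratio = 56/46 = 1.2174; torque at shaft 2 = 3.78 × 1.2174 × 0.90 = 4.1416 lb·in.
Belt: ratio = 96/176 = 0.54545; torque at shaft 3 = 4.1416 × 0.54545 × 0.96 = 2.1687 lb·in.
Chain: ratio = 119/37 = 3.2162; torque at the output shaft = 2.1687 × 3.2162 × 0.97 = 6.7657 lb·in.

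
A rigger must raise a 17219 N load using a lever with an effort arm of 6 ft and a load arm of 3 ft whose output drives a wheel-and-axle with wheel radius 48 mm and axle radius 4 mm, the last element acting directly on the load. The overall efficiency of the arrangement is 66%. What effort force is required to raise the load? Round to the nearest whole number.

Lever MA = effort arm / load arm = 6/3 = 2.
Wheel-and-axle MA = R/r = 48/4 = 12.
Combined ideal MA = 2 × 12 = 24.
Actual MA = 24 × 0.66 = 15.84.
Effort = load / actual MA = 17219 / 15.84 = 1087.1 N.

1087 N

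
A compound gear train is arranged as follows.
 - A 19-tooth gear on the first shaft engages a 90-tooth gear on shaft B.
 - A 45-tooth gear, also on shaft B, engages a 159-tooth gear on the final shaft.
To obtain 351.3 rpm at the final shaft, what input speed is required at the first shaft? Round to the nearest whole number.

Overall ratio R = 4.7368 × 3.5333 = 16.737.
Required input speed = output speed × R = 351.3 × 16.737 = 5879.7 rpm.

5880 rpm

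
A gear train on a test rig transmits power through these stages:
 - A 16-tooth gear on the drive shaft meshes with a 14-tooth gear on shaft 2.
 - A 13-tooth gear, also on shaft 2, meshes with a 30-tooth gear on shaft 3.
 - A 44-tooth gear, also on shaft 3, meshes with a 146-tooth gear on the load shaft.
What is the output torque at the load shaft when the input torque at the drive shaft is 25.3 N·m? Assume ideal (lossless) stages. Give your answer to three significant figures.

170 N·m

After the gear mesh (14/16): 25.3 × 0.875 = 22.137 N·m
After the gear mesh (30/13): 22.137 × 2.3077 = 51.087 N·m
After the gear mesh (146/44): 51.087 × 3.3182 = 169.51 N·m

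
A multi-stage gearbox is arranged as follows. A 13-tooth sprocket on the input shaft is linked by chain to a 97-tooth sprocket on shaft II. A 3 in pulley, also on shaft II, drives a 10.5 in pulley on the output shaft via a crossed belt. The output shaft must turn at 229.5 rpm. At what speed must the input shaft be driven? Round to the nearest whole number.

5993 rpm

Overall ratio R = 7.4615 × 3.5 = 26.115.
Required input speed = output speed × R = 229.5 × 26.115 = 5993.5 rpm.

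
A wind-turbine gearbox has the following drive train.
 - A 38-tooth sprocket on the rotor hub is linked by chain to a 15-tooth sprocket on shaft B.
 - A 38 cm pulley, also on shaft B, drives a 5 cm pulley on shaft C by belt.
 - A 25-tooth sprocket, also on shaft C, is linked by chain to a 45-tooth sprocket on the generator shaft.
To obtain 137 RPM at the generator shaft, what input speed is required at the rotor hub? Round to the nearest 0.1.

12.8 RPM

Overall ratio R = 0.39474 × 0.13158 × 1.8 = 0.09349.
Required input speed = output speed × R = 137 × 0.09349 = 12.808 RPM.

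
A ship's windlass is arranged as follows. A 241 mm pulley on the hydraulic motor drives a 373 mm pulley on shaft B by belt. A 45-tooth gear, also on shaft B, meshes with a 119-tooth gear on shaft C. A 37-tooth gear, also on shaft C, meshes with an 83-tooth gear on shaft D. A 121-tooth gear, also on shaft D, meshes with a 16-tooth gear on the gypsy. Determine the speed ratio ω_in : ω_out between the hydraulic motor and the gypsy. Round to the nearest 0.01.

1.21

Each stage contributes driven/driver: belt 373/241 = 1.5477, gear mesh 119/45 = 2.6444, gear mesh 83/37 = 2.2432, gear mesh 16/121 = 0.13223.
Overall: 1.5477 × 2.6444 × 2.2432 × 0.13223 = 1.2141.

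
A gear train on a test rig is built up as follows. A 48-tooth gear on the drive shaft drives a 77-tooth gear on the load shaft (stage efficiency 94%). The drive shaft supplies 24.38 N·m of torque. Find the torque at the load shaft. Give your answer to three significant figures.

gear mesh 77/48 = 1.6042 → τ = 24.38·1.6042·0.94 = 36.763 N·m

36.8 N·m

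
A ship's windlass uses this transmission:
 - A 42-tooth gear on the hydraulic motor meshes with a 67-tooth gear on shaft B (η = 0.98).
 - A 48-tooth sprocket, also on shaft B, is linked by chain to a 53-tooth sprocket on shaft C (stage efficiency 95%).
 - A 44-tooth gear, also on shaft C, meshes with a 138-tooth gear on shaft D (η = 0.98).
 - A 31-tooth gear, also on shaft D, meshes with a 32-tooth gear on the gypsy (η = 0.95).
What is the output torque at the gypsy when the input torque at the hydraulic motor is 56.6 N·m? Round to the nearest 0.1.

279.8 N·m

gear mesh 67/42 = 1.5952 → τ = 56.6·1.5952·0.98 = 88.485 N·m
chain 53/48 = 1.1042 → τ = 88.485·1.1042·0.95 = 92.817 N·m
gear mesh 138/44 = 3.1364 → τ = 92.817·3.1364·0.98 = 285.28 N·m
gear mesh 32/31 = 1.0323 → τ = 285.28·1.0323·0.95 = 279.76 N·m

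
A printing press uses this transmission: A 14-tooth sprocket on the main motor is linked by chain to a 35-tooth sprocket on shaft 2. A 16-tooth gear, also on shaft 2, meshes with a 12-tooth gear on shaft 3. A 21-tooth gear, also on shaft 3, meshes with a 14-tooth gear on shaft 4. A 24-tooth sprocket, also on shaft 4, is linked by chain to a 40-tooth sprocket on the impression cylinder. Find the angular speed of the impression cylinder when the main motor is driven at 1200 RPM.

chain 35/14 = 2.5 → 1200/2.5 = 480 RPM
gear mesh 12/16 = 0.75 → 480/0.75 = 640 RPM
gear mesh 14/21 = 0.66667 → 640/0.66667 = 960 RPM
chain 40/24 = 1.6667 → 960/1.6667 = 576 RPM

576 RPM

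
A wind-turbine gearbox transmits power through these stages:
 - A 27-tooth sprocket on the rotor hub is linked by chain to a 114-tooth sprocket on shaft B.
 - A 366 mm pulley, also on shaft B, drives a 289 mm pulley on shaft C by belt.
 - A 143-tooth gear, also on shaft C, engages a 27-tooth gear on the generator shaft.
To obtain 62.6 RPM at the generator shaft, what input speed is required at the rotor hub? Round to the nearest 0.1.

39.4 RPM

Overall ratio R = 4.2222 × 0.78962 × 0.18881 = 0.62949.
Required input speed = output speed × R = 62.6 × 0.62949 = 39.406 RPM.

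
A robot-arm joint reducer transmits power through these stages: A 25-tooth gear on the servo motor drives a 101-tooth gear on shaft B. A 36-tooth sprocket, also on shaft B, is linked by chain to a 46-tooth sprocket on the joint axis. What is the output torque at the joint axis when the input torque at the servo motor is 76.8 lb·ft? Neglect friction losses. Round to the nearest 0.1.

396.5 lb·ft

Gear mesh: ratio = 101/25 = 4.04; torque at shaft B = 76.8 × 4.04 = 310.27 lb·ft.
Chain: ratio = 46/36 = 1.2778; torque at the joint axis = 310.27 × 1.2778 = 396.46 lb·ft.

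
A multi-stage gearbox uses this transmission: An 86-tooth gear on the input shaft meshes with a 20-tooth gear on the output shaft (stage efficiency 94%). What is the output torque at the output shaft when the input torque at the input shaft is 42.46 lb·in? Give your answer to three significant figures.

After the gear mesh (20/86): 42.46 × 0.23256 × 0.94 = 9.282 lb·in

9.28 lb·in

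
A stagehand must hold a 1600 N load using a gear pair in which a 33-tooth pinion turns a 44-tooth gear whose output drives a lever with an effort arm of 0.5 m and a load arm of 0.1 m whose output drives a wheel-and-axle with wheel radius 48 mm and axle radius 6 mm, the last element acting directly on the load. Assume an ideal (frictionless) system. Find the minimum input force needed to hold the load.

Gear pair MA = 44/33 = 1.3333.
Lever MA = effort arm / load arm = 0.5/0.1 = 5.
Wheel-and-axle MA = R/r = 48/6 = 8.
Combined ideal MA = 1.3333 × 5 × 8 = 53.333.
Effort = load / MA = 1600 / 53.333 = 30 N.

30 N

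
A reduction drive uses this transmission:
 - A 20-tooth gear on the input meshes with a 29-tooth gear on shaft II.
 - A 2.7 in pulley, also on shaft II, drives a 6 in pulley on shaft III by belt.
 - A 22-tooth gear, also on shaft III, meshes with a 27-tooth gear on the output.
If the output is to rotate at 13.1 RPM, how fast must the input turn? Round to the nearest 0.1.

51.8 RPM

Overall ratio R = 1.45 × 2.2222 × 1.2273 = 3.9545.
Required input speed = output speed × R = 13.1 × 3.9545 = 51.805 RPM.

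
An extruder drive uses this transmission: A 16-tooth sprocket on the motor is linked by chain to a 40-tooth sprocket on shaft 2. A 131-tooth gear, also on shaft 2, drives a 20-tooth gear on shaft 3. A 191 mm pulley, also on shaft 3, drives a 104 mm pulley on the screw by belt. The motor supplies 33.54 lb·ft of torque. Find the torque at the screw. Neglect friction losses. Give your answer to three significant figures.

chain 40/16 = 2.5 → τ = 33.54·2.5 = 83.85 lb·ft
gear mesh 20/131 = 0.15267 → τ = 83.85·0.15267 = 12.802 lb·ft
belt 104/191 = 0.5445 → τ = 12.802·0.5445 = 6.9705 lb·ft

6.97 lb·ft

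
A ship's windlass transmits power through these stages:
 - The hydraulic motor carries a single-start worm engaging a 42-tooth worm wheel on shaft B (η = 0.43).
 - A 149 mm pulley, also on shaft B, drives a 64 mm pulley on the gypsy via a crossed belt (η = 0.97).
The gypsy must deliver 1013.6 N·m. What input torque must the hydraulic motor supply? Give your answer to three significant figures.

Overall ratio R = 42 × 0.42953 = 18.04; overall efficiency η = 0.43 × 0.97 = 0.4171.
Input torque = output torque / (R × η) = 1013.6 / (18.04 × 0.4171) = 134.7 N·m.

135 N·m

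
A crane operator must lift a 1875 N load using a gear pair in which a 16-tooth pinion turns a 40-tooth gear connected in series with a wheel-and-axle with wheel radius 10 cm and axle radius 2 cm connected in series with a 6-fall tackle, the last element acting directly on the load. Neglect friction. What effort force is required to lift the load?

Gear pair MA = 40/16 = 2.5.
Wheel-and-axle MA = R/r = 10/2 = 5.
Block-and-tackle MA = number of supporting rope parts = 6.
Combined ideal MA = 2.5 × 5 × 6 = 75.
Effort = load / MA = 1875 / 75 = 25 N.

25 N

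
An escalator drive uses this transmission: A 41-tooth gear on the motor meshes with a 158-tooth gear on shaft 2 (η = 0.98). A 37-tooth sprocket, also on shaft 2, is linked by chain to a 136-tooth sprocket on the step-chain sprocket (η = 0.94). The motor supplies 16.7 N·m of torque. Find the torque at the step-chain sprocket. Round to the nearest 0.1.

gear mesh 158/41 = 3.8537 → τ = 16.7·3.8537·0.98 = 63.069 N·m
chain 136/37 = 3.6757 → τ = 63.069·3.6757·0.94 = 217.91 N·m

217.9 N·m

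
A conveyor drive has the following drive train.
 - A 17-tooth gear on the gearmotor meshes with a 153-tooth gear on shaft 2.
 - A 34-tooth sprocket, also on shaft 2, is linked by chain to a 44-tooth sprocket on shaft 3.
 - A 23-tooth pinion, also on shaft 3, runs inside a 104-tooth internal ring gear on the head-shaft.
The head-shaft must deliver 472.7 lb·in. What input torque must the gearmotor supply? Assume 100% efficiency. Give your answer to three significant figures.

Overall ratio R = 9 × 1.2941 × 4.5217 = 52.665.
Input torque = output torque / R = 472.7 / 52.665 = 8.9756 lb·in.

8.98 lb·in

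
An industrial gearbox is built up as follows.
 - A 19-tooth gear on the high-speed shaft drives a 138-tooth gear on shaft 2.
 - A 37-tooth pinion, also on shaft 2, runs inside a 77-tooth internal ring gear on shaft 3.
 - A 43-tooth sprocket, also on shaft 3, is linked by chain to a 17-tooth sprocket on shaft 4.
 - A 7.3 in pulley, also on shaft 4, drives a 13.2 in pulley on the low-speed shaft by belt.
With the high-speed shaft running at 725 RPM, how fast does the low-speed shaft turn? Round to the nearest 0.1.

gear mesh 138/19 = 7.2632 → 725/7.2632 = 99.819 RPM
internal gear 77/37 = 2.0811 → 99.819/2.0811 = 47.965 RPM
chain 17/43 = 0.39535 → 47.965/0.39535 = 121.32 RPM
belt 13.2/7.3 = 1.8082 → 121.32/1.8082 = 67.095 RPM

67.1 RPM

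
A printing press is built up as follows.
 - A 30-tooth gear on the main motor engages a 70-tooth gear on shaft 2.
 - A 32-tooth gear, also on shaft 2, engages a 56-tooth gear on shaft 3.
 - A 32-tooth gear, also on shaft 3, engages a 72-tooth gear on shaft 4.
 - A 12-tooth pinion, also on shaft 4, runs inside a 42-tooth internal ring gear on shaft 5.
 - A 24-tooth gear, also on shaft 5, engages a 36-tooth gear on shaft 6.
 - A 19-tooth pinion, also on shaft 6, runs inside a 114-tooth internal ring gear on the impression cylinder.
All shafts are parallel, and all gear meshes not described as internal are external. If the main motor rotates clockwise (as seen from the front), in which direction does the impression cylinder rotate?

clockwise

the main motor → shaft 2: external mesh, 1 reversal → CCW.
shaft 2 → shaft 3: external mesh, 1 reversal → CW.
shaft 3 → shaft 4: external mesh, 1 reversal → CCW.
shaft 4 → shaft 5: internal mesh, same direction → CCW.
shaft 5 → shaft 6: external mesh, 1 reversal → CW.
shaft 6 → the impression cylinder: internal mesh, same direction → CW.
4 reversals in total — an even number — so the impression cylinder turns the same way as the main motor.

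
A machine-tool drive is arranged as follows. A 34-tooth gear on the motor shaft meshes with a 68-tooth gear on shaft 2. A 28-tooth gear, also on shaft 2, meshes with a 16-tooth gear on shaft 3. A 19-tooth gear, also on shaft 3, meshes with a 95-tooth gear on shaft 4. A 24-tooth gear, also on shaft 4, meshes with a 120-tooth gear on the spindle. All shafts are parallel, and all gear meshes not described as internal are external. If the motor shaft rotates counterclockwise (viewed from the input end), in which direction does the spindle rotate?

counterclockwise

the motor shaft → shaft 2: external mesh, 1 reversal → CW.
shaft 2 → shaft 3: external mesh, 1 reversal → CCW.
shaft 3 → shaft 4: external mesh, 1 reversal → CW.
shaft 4 → the spindle: external mesh, 1 reversal → CCW.
4 reversals in total — an even number — so the spindle turns the same way as the motor shaft.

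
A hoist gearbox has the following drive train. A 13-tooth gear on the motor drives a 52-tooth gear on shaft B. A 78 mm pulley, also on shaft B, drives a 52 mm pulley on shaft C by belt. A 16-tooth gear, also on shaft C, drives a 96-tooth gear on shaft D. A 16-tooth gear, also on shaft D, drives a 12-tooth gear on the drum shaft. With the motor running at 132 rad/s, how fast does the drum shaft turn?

11 rad/s

the motor → shaft B (gear mesh, 52/13): 132 ÷ 4 = 33 rad/s
shaft B → shaft C (belt, 52/78): 33 ÷ 0.66667 = 49.5 rad/s
shaft C → shaft D (gear mesh, 96/16): 49.5 ÷ 6 = 8.25 rad/s
shaft D → the drum shaft (gear mesh, 12/16): 8.25 ÷ 0.75 = 11 rad/s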